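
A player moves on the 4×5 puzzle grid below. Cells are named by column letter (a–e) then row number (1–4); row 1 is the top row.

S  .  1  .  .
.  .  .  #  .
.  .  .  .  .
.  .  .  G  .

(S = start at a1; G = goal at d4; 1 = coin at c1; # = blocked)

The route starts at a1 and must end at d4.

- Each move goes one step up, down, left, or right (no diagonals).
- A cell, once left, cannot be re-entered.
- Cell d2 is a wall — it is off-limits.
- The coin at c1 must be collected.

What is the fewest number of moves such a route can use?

6

Any route passes through c1 somewhere between a1 and d4. Summing Manhattan distances along the two legs (a1 → c1 → d4) gives a lower bound of 2 + 4 = 6 moves.
A route of 6 moves achieves this: a1 → b1 → c1 → c2 → c3 → c4 → d4.
Since 6 matches the lower bound, it is optimal.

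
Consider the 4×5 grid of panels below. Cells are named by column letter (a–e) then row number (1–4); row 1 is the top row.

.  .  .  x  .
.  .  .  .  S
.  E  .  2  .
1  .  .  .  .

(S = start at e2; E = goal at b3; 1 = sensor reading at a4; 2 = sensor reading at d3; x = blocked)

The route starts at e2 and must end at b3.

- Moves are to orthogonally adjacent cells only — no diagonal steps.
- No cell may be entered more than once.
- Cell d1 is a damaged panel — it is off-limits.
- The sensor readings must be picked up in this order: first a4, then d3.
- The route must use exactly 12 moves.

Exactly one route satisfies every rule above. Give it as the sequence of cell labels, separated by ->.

e2 -> d2 -> c2 -> b2 -> a2 -> a3 -> a4 -> b4 -> c4 -> d4 -> d3 -> c3 -> b3

The waypoints must appear in the order a4, d3, with no cell reused.
Route from e2: left 4 to a2, down 2 to a4, right 3 to d4, up 1 to d3, left 2 to b3 — 12 moves in all.
Check: order respected (1 at step 6, 2 at step 10); 12 moves as required.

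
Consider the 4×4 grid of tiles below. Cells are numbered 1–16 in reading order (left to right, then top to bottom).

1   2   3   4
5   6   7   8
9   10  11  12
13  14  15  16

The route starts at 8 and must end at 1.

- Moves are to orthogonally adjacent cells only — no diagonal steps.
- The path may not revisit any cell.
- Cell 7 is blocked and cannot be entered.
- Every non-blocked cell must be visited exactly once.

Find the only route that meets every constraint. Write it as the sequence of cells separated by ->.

Need to visit all 15 open cells exactly once, starting at 8 and ending at 1.
Cell 4 has only two open neighbours (8 and 3), so the path must pass straight through it: one of those is the cell it's entered from and the other is where it exits.
Route from 8: up to 4, 2× left (reaching 2), 2× down (reaching 10), 2× right (reaching 12), down to 16, 3× left (reaching 13), 3× up (reaching 1) — 14 moves in all.
Check: all 15 open cells covered.

8 -> 4 -> 3 -> 2 -> 6 -> 10 -> 11 -> 12 -> 16 -> 15 -> 14 -> 13 -> 9 -> 5 -> 1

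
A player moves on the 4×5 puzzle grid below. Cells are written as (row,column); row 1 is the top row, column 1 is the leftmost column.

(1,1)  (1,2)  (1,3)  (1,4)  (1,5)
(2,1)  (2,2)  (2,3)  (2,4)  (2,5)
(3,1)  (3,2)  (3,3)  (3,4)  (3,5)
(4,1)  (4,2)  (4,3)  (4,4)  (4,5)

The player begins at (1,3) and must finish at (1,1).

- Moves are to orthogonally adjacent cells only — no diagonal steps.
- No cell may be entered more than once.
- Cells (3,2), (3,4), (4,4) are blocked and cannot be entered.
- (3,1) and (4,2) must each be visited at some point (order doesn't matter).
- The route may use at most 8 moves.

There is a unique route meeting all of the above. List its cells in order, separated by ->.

(1,3) -> (2,3) -> (3,3) -> (4,3) -> (4,2) -> (4,1) -> (3,1) -> (2,1) -> (1,1)

Any route must reach (3,1) and (4,2) and still end at (1,1) within 8 moves, so the order of the required stops is forced.
Route from (1,3): 3× down (reaching (4,3)), 2× left (reaching (4,1)), 3× up (reaching (1,1)) — 8 moves in all.
Check: all required cells visited; 8 ≤ 8 moves.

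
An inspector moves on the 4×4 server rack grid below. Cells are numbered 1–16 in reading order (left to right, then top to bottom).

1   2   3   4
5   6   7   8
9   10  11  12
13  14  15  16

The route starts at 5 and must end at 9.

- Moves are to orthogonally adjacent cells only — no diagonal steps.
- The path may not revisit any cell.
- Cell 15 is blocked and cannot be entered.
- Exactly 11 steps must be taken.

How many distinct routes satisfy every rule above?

Need simple routes of exactly 11 moves from 5 to 9 (Manhattan distance 1, so 5 moves are spent on a detour and 5 undoing it).
Branch systematically from the start, pruning whenever the remaining move budget drops below the Manhattan distance to 9 or differs from it in parity. Grouping the completions by first move — via 1: 7; via 6: 4 (no valid completion starts via 9) — and summing: 7 + 4 = 11.
That gives 11 routes.

11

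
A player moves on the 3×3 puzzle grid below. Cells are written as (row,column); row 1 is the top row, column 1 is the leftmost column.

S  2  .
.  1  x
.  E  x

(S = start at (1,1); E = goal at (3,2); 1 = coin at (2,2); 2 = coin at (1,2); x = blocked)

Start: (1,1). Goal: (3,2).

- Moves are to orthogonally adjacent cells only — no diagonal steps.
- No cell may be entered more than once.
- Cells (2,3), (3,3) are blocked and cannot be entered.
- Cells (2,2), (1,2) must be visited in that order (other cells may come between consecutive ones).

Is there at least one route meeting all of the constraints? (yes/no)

Ignoring the required order, 2 revisit-free routes from (1,1) to (3,2) pass through all of (2,2) and (1,2); the waypoint orders that occur are (1,2) → (2,2) (2) — never (2,2) → (1,2).

no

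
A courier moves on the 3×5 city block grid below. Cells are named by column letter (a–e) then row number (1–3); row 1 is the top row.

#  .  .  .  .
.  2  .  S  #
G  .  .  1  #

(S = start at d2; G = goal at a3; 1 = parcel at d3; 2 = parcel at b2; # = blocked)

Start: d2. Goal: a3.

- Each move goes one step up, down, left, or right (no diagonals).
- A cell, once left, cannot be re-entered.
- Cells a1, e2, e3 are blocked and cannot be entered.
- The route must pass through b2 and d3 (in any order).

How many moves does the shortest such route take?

6

Any route passes through b2 and d3 in some order between d2 and a3. Summing Manhattan distances along each leg and taking the cheapest ordering (d2 → d3 → b2 → a3) gives a lower bound of 1 + 3 + 2 = 6 moves.
A route of 6 moves achieves this: d2 → d3 → c3 → c2 → b2 → b3 → a3.
Since 6 matches the lower bound, it is optimal.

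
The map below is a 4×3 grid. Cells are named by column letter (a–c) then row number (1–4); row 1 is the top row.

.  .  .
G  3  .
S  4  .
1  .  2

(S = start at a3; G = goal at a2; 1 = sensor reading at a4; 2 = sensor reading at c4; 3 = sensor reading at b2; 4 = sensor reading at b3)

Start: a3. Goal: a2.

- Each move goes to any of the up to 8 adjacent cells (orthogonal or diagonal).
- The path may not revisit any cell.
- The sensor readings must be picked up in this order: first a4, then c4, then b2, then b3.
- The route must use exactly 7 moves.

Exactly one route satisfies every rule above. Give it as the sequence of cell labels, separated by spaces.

The waypoints must appear in the order a4, c4, b2, b3, with no cell reused.
Route from a3: down 1 to a4, right 2 to c4, up 1 to c3, up-left 1 to b2, down 1 to b3, up-left 1 to a2 — 7 moves in all.
Check: order respected (1 at step 1, 2 at step 3, 3 at step 5, 4 at step 6); 7 moves as required.

a3 a4 b4 c4 c3 b2 b3 a2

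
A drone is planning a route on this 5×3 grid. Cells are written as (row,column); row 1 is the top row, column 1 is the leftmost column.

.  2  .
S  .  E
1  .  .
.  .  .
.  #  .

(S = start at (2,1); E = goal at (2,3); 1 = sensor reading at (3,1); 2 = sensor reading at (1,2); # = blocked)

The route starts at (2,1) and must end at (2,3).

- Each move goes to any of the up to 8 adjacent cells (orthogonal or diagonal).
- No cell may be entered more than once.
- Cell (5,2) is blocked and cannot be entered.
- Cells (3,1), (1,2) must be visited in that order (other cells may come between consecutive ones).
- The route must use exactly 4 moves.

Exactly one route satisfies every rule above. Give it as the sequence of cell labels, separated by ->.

(2,1) -> (3,1) -> (2,2) -> (1,2) -> (2,3)

The waypoints must appear in the order (3,1), (1,2), with no cell reused.
Route from (2,1): down to (3,1), up-right to (2,2), up to (1,2), down-right to (2,3) — 4 moves in all.
Check: order respected (1 at step 1, 2 at step 3); 4 moves as required.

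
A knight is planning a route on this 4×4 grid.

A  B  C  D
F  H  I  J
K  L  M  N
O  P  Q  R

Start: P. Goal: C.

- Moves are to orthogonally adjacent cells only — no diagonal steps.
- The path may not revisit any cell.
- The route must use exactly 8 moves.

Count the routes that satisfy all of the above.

Need simple routes of exactly 8 moves from P to C (Manhattan distance 4, so 2 moves are spent on a detour and 2 undoing it).
Branch systematically from the start, pruning whenever the remaining move budget drops below the Manhattan distance to C or differs from it in parity. Grouping the completions by first move — via L: 7; via O: 9; via Q: 12 — and summing: 7 + 9 + 12 = 28.
That gives 28 routes.

28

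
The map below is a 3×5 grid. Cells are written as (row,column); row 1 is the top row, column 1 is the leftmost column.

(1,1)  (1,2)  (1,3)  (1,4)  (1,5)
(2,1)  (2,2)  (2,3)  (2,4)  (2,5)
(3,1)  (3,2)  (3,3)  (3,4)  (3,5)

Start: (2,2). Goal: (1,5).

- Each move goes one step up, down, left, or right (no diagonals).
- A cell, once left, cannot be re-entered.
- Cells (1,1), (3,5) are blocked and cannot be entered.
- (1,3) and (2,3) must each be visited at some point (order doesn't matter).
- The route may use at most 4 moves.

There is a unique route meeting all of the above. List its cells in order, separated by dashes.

(2,2) - (2,3) - (1,3) - (1,4) - (1,5)

The budget equals the shortest possible length, so every move has to be on a shortest route through the required cells.
Route from (2,2): right to (2,3), up to (1,3), 2× right (reaching (1,5)) — 4 moves in all.
Check: all required cells visited; 4 ≤ 4 moves.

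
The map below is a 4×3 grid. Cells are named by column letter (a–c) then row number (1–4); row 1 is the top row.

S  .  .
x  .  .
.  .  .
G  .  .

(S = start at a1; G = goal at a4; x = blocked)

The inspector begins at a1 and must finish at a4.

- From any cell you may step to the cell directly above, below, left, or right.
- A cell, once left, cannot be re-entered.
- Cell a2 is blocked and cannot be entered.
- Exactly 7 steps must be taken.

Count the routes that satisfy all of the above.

Need simple routes of exactly 7 moves from a1 to a4 (Manhattan distance 3, so 2 moves are spent on a detour and 2 undoing it).
Branch systematically from the start, pruning whenever the remaining move budget drops below the Manhattan distance to a4 or differs from it in parity. Every completion starts via b1: 9.
That gives 9 routes.

9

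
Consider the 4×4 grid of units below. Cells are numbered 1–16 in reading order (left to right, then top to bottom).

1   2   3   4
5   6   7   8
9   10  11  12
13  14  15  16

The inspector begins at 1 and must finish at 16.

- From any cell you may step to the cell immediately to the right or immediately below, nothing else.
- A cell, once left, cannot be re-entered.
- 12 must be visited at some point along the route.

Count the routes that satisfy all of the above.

A right/down-only route from 1 to 16 makes exactly 3 down-moves and 3 right-moves in some order.
With no other constraints that would be C(6,3) = 20 routes.
Split at 12 and multiply the segment counts: 1→12: 10; 12→16: 1; product = 10.
That gives 10 routes.

10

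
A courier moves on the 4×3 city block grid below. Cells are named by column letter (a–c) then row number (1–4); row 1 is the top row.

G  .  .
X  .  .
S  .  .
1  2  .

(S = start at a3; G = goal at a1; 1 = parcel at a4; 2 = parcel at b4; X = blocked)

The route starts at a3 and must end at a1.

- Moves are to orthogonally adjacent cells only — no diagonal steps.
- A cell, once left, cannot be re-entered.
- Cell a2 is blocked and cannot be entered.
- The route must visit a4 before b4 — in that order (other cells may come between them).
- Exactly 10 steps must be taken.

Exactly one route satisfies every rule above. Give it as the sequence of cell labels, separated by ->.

The waypoints must appear in the order a4, b4, with no cell reused.
Route from a3: down to a4, 2× right (reaching c4), up to c3, left to b3, up to b2, right to c2, up to c1, 2× left (reaching a1) — 10 moves in all.
Check: order respected (1 at step 1, 2 at step 2); 10 moves as required.

a3 -> a4 -> b4 -> c4 -> c3 -> b3 -> b2 -> c2 -> c1 -> b1 -> a1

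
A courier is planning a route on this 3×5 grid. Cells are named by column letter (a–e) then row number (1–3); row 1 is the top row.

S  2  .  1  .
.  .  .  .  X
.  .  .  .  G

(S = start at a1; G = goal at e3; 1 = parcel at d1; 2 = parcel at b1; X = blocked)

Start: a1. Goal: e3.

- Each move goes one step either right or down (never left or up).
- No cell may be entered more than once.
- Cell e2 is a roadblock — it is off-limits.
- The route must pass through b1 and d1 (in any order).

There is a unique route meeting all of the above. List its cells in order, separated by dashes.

a1 - b1 - c1 - d1 - d2 - d3 - e3

Moves only go right or down, so the column and row indices never decrease.
Route from a1: 3× right (reaching d1), 2× down (reaching d3), right to e3 — 6 moves in all.
Check: all required cells visited.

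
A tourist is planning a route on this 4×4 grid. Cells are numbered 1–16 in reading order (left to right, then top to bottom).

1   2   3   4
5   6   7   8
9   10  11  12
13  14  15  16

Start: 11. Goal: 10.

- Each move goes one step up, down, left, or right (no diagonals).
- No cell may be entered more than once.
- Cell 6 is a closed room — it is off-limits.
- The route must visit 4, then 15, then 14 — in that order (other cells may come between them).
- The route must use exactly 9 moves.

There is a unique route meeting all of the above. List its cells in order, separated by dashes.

11 - 7 - 3 - 4 - 8 - 12 - 16 - 15 - 14 - 10

The waypoints must appear in the order 4, 15, 14, with no cell reused.
Route from 11: up 2 to 3, right 1 to 4, down 3 to 16, left 2 to 14, up 1 to 10 — 9 moves in all.
Check: order respected (4 at step 3, 15 at step 7, 14 at step 8); 9 moves as required.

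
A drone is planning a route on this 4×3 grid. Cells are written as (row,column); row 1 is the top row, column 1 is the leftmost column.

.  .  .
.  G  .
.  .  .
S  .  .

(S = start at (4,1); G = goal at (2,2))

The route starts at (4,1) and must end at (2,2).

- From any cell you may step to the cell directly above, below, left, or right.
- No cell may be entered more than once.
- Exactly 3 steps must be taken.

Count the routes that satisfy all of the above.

3

Need simple routes of exactly 3 moves from (4,1) to (2,2) (Manhattan distance 3, so 0 moves are spent on a detour and 0 undoing it).
Enumerating: (4,1) (3,1) (2,1) (2,2) | (4,1) (3,1) (3,2) (2,2) | (4,1) (4,2) (3,2) (2,2).
That gives 3 routes.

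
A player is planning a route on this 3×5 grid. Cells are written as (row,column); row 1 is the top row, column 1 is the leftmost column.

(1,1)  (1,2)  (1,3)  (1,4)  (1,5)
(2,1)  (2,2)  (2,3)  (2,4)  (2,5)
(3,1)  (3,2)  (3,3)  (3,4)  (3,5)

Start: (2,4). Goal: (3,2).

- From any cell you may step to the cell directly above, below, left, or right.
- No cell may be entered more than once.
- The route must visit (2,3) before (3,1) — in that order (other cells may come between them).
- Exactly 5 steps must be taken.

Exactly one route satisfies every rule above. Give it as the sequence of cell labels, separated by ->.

The waypoints must appear in the order (2,3), (3,1), with no cell reused.
Route from (2,4): left 3 to (2,1), down 1 to (3,1), right 1 to (3,2) — 5 moves in all.
Check: order respected ((2,3) at step 1, (3,1) at step 4); 5 moves as required.

(2,4) -> (2,3) -> (2,2) -> (2,1) -> (3,1) -> (3,2)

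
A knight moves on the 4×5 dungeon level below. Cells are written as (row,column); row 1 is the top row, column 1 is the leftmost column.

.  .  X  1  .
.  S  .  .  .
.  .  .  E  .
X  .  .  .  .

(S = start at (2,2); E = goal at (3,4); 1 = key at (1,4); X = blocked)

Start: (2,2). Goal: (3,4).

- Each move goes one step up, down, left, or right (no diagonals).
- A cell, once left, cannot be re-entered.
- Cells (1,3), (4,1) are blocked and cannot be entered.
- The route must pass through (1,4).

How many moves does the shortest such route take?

7

Any route passes through (1,4) somewhere between (2,2) and (3,4). Summing Manhattan distances along the two legs ((2,2) → (1,4) → (3,4)) gives a lower bound of 3 + 2 = 5 moves.
The shortest route satisfying every rule uses 7 moves: (2,2) → (2,3) → (2,4) → (1,4) → (1,5) → (2,5) → (3,5) → (3,4).
The no-revisit rule (legs can't share cells) pushes the minimum above the 5-move bound; an exhaustive check rules out every length from 5 to 6, leaving 7 as the minimum.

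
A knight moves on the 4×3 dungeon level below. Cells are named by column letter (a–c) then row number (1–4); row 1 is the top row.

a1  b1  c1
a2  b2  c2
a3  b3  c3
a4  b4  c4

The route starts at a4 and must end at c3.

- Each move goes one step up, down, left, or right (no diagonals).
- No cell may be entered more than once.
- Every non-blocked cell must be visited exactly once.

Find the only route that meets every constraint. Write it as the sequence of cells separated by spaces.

Need to visit all 12 open cells exactly once, starting at a4 and ending at c3.
Cell c4 has only two open neighbours (c3 and b4), so the path must pass straight through it: one of those is the cell it's entered from and the other is where it exits.
Route from a4: 3× up (reaching a1), 2× right (reaching c1), down to c2, left to b2, 2× down (reaching b4), right to c4, up to c3 — 11 moves in all.
Check: all 12 open cells covered.

a4 a3 a2 a1 b1 c1 c2 b2 b3 b4 c4 c3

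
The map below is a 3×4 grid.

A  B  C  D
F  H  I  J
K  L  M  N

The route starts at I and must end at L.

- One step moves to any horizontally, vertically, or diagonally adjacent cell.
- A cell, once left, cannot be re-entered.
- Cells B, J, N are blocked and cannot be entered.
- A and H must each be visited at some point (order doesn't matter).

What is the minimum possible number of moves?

Any route passes through A and H in some order between I and L. Summing Chebyshev distances along each leg and taking the cheapest ordering (I → A → H → L) gives a lower bound of 2 + 1 + 1 = 4 moves.
A route of 4 moves achieves this: I → H → A → F → L.
Since 4 matches the lower bound, it is optimal.

4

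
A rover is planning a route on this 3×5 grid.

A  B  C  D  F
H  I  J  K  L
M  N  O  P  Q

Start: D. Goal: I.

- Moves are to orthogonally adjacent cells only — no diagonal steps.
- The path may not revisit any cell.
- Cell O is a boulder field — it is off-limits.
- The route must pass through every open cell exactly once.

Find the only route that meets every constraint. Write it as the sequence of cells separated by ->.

Need to visit all 14 open cells exactly once, starting at D and ending at I.
Cell Q has only two open neighbours (L and P), so the path must pass straight through it: one of those is the cell it's entered from and the other is where it exits.
Route from D: right 1 to F, down 2 to Q, left 1 to P, up 1 to K, left 1 to J, up 1 to C, left 2 to A, down 2 to M, right 1 to N, up 1 to I — 13 moves in all.
Check: all 14 open cells covered.

D -> F -> L -> Q -> P -> K -> J -> C -> B -> A -> H -> M -> N -> I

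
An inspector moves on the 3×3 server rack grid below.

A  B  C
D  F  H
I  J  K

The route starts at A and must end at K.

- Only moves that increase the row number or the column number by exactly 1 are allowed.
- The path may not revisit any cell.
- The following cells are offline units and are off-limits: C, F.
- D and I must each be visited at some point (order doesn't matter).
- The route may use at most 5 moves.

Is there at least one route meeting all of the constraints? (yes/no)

One route that works: A → D → I → J → K.

yes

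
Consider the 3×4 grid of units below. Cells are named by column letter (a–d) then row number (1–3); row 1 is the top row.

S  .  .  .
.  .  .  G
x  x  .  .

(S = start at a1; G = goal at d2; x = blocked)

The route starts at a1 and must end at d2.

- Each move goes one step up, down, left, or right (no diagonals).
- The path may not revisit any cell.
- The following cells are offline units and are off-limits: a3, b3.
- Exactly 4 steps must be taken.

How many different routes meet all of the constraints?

4

Need simple routes of exactly 4 moves from a1 to d2 (Manhattan distance 4, so 0 moves are spent on a detour and 0 undoing it).
Enumerating: a1 a2 b2 c2 d2 | a1 b1 b2 c2 d2 | a1 b1 c1 c2 d2 | a1 b1 c1 d1 d2.
That gives 4 routes.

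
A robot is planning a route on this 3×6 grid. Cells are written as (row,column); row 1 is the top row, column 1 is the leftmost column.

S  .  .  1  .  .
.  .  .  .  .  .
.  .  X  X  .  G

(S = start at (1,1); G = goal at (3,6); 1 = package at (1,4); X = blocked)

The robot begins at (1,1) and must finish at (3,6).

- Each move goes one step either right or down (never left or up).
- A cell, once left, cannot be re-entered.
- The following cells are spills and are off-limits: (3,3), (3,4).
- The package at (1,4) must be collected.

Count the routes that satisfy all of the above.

A right/down-only route from (1,1) to (3,6) makes exactly 2 down-moves and 5 right-moves in some order.
With no other constraints that would be C(7,2) = 21 routes.
Split at (1,4) and multiply the segment counts (each segment already excludes blocked cells): (1,1)→(1,4): 1; (1,4)→(3,6): 5; product = 5.
That gives 5 routes.

5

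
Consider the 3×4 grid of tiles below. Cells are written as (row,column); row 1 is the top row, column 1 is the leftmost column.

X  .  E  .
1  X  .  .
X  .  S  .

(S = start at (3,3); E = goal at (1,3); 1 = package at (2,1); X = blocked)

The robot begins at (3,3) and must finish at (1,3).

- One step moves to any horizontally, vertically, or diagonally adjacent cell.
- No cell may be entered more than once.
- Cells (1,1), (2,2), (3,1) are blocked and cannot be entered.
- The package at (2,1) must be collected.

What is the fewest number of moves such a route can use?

Any route passes through (2,1) somewhere between (3,3) and (1,3). Summing Chebyshev distances along the two legs ((3,3) → (2,1) → (1,3)) gives a lower bound of 2 + 2 = 4 moves.
A route of 4 moves achieves this: (3,3) → (3,2) → (2,1) → (1,2) → (1,3).
Since 4 matches the lower bound, it is optimal.

4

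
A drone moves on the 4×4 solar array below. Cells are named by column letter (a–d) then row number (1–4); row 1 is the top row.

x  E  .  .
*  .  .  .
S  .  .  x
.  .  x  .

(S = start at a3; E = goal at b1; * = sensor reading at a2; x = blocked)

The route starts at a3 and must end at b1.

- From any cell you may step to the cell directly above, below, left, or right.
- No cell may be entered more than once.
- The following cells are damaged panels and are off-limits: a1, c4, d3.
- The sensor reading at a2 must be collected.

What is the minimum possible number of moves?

Any route passes through a2 somewhere between a3 and b1. Summing Manhattan distances along the two legs (a3 → a2 → b1) gives a lower bound of 1 + 2 = 3 moves.
A route of 3 moves achieves this: a3 → a2 → b2 → b1.
Since 3 matches the lower bound, it is optimal.

3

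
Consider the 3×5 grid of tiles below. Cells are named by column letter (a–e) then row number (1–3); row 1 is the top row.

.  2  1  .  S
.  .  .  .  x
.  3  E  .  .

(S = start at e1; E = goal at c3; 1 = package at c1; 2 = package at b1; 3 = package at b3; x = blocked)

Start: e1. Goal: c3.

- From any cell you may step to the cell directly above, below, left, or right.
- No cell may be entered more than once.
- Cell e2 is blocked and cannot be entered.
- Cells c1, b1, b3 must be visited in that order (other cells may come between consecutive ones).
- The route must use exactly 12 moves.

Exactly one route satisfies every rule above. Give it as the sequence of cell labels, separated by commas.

e1, d1, c1, b1, a1, a2, a3, b3, b2, c2, d2, d3, c3

The waypoints must appear in the order c1, b1, b3, with no cell reused.
Route from e1: left 4 to a1, down 2 to a3, right 1 to b3, up 1 to b2, right 2 to d2, down 1 to d3, left 1 to c3 — 12 moves in all.
Check: order respected (1 at step 2, 2 at step 3, 3 at step 7); 12 moves as required.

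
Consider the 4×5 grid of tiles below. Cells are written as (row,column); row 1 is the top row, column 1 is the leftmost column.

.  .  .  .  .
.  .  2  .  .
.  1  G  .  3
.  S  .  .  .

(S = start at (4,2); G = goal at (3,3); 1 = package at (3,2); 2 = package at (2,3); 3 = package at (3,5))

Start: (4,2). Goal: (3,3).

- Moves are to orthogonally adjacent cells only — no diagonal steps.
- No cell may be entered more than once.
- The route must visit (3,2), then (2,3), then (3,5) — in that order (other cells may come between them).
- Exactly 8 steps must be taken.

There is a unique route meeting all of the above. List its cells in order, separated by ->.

(4,2) -> (3,2) -> (2,2) -> (2,3) -> (2,4) -> (2,5) -> (3,5) -> (3,4) -> (3,3)

The waypoints must appear in the order (3,2), (2,3), (3,5), with no cell reused.
Route from (4,2): up 2 to (2,2), right 3 to (2,5), down 1 to (3,5), left 2 to (3,3) — 8 moves in all.
Check: order respected (1 at step 1, 2 at step 3, 3 at step 6); 8 moves as required.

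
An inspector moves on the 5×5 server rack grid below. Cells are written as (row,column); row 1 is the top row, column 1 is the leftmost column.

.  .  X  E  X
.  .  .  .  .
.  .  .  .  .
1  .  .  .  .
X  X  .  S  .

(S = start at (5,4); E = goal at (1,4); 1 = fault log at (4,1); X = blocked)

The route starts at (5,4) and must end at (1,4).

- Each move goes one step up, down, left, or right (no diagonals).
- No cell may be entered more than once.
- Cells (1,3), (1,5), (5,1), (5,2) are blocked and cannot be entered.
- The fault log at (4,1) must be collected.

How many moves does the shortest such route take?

10

Any route passes through (4,1) somewhere between (5,4) and (1,4). Summing Manhattan distances along the two legs ((5,4) → (4,1) → (1,4)) gives a lower bound of 4 + 6 = 10 moves.
A route of 10 moves achieves this: (5,4) → (4,4) → (4,3) → (4,2) → (4,1) → (3,1) → (2,1) → (2,2) → (2,3) → (2,4) → (1,4).
Since 10 matches the lower bound, it is optimal.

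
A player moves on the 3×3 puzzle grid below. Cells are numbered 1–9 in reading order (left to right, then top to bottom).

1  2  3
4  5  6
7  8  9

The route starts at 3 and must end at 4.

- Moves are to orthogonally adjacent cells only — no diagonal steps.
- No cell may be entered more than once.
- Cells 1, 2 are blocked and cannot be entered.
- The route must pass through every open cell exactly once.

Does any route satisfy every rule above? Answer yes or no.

Colour the cells like a checkerboard: each orthogonal step flips colour, so a Hamiltonian route alternates colours. Here there are 4 cells of one colour and 3 of the other, with start on the opposite colour to the goal — the counts and endpoints can't be arranged into an alternating sequence of length 7, so no Hamiltonian route exists.

no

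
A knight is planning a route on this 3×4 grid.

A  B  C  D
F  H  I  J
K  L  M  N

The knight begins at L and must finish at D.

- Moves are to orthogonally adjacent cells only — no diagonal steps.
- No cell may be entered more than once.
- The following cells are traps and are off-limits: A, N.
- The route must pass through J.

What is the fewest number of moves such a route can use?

4

Any route passes through J somewhere between L and D. Summing Manhattan distances along the two legs (L → J → D) gives a lower bound of 3 + 1 = 4 moves.
A route of 4 moves achieves this: L → H → I → J → D.
Since 4 matches the lower bound, it is optimal.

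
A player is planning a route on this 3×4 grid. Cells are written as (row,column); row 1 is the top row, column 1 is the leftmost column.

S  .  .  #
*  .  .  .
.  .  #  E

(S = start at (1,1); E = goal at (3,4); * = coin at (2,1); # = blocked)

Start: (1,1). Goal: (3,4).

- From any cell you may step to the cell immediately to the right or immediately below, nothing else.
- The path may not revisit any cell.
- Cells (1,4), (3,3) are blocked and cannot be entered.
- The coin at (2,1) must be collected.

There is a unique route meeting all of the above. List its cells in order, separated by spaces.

(1,1) (2,1) (2,2) (2,3) (2,4) (3,4)

Moves only go right or down, so the column and row indices never decrease.
Route from (1,1): down to (2,1), 3× right (reaching (2,4)), down to (3,4) — 5 moves in all.
Check: all required cells visited.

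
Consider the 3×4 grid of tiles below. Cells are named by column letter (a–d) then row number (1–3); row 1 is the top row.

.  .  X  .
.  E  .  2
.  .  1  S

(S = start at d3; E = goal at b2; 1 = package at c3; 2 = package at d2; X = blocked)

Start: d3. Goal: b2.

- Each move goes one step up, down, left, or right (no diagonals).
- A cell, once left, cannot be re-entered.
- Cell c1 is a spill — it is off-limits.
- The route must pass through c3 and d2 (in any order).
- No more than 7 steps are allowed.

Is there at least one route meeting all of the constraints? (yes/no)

yes

One route that works: d3 → d2 → c2 → c3 → b3 → b2.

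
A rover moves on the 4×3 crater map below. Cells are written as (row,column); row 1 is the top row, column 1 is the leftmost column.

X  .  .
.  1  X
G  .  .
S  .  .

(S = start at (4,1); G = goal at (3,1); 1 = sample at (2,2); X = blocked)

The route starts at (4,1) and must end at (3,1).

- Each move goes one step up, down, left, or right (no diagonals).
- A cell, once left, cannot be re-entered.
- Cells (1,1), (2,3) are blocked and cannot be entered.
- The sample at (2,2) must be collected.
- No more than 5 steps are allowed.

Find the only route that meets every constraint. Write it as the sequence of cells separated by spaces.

(4,1) (4,2) (3,2) (2,2) (2,1) (3,1)

Any route must reach (2,2) and still end at (3,1) within 5 moves, so the order of the required stops is forced.
Route from (4,1): right to (4,2), 2× up (reaching (2,2)), left to (2,1), down to (3,1) — 5 moves in all.
Check: all required cells visited; 5 ≤ 5 moves.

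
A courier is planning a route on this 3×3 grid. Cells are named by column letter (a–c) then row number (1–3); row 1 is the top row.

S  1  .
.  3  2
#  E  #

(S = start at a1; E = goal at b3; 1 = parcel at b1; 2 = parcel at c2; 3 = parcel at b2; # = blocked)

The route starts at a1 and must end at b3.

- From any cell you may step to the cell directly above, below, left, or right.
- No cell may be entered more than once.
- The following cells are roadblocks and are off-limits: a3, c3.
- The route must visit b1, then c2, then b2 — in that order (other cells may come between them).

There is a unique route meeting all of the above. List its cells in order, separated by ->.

a1 -> b1 -> c1 -> c2 -> b2 -> b3

The waypoints must appear in the order b1, c2, b2, with no cell reused.
Route from a1: 2× right (reaching c1), down to c2, left to b2, down to b3 — 5 moves in all.
Check: order respected (1 at step 1, 2 at step 3, 3 at step 4).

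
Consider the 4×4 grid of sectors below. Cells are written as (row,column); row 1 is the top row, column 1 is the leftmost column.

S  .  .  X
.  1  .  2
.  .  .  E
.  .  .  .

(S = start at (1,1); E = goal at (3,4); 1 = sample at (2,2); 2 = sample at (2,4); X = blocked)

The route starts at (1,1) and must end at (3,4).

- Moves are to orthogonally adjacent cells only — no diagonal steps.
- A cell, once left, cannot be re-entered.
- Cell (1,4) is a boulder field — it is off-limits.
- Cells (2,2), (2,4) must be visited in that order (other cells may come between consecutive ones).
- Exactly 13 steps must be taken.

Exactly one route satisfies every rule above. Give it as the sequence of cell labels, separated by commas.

(1,1), (2,1), (3,1), (4,1), (4,2), (4,3), (3,3), (3,2), (2,2), (1,2), (1,3), (2,3), (2,4), (3,4)

The waypoints must appear in the order (2,2), (2,4), with no cell reused.
Route from (1,1): 3× down (reaching (4,1)), 2× right (reaching (4,3)), up to (3,3), left to (3,2), 2× up (reaching (1,2)), right to (1,3), down to (2,3), right to (2,4), down to (3,4) — 13 moves in all.
Check: order respected (1 at step 8, 2 at step 12); 13 moves as required.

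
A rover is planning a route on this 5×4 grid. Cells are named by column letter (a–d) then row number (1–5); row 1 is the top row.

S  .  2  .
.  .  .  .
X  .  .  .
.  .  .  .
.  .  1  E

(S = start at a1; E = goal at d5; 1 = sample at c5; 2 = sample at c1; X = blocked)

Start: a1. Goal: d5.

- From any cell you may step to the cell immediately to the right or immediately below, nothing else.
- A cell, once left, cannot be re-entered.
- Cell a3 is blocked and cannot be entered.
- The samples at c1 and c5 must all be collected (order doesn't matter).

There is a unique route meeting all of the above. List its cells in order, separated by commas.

Moves only go right or down, so the column and row indices never decrease.
Route from a1: 2× right (reaching c1), 4× down (reaching c5), right to d5 — 7 moves in all.
Check: all required cells visited.

a1, b1, c1, c2, c3, c4, c5, d5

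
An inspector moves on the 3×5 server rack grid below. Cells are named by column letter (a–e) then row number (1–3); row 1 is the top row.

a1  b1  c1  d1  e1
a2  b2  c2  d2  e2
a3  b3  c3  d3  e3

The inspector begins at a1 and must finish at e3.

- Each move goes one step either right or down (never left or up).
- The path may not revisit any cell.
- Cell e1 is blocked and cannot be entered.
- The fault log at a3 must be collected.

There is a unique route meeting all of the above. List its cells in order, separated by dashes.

Moves only go right or down, so the column and row indices never decrease.
Route from a1: down 2 to a3, right 4 to e3 — 6 moves in all.
Check: all required cells visited.

a1 - a2 - a3 - b3 - c3 - d3 - e3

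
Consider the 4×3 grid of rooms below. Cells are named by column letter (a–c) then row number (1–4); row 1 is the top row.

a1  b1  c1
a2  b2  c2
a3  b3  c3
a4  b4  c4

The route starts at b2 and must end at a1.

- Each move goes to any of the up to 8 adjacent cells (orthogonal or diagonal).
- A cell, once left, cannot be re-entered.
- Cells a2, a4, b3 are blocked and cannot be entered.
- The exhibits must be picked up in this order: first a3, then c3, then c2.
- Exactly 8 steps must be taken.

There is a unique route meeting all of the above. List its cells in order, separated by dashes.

b2 - a3 - b4 - c4 - c3 - c2 - c1 - b1 - a1

The waypoints must appear in the order a3, c3, c2, with no cell reused.
Route from b2: down-left to a3, down-right to b4, right to c4, 3× up (reaching c1), 2× left (reaching a1) — 8 moves in all.
Check: order respected (a3 at step 1, c3 at step 4, c2 at step 5); 8 moves as required.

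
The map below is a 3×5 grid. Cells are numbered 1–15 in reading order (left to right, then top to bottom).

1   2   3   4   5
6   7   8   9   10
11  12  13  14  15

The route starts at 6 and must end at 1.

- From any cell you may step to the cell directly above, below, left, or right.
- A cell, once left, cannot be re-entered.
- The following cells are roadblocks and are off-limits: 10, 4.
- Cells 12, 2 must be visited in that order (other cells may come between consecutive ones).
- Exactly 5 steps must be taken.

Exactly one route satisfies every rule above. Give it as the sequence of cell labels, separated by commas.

6, 11, 12, 7, 2, 1

The waypoints must appear in the order 12, 2, with no cell reused.
Route from 6: down to 11, right to 12, 2× up (reaching 2), left to 1 — 5 moves in all.
Check: order respected (12 at step 2, 2 at step 4); 5 moves as required.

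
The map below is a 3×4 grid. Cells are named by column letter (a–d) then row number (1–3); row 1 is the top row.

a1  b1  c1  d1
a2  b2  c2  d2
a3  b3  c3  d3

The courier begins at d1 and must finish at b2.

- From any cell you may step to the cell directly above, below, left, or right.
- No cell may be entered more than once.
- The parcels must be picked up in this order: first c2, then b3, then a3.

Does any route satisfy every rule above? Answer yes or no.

yes

One route that works: d1 → d2 → c2 → c3 → b3 → a3 → a2 → b2.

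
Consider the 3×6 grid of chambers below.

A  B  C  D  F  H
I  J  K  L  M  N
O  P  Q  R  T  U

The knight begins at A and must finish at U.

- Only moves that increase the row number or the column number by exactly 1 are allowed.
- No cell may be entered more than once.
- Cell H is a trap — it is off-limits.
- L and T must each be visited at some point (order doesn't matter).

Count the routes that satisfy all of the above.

A right/down-only route from A to U makes exactly 2 down-moves and 5 right-moves in some order.
With no other constraints that would be C(7,2) = 21 routes.
A monotone route can only reach the required cells in the order L, T, so split there and multiply the segment counts (each segment already excludes blocked cells): A→L: 4; L→T: 2; T→U: 1; product = 8.
That gives 8 routes.

8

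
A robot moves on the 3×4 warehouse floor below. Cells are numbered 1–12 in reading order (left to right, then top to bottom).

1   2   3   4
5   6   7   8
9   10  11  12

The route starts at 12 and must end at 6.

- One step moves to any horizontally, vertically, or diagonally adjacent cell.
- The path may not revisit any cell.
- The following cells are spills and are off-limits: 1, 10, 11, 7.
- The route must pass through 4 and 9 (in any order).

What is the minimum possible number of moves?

Any route passes through 4 and 9 in some order between 12 and 6. Summing Chebyshev distances along each leg and taking the cheapest ordering (12 → 4 → 9 → 6) gives a lower bound of 2 + 3 + 1 = 6 moves.
The shortest route satisfying every rule uses 7 moves: 12 → 8 → 4 → 3 → 2 → 5 → 9 → 6.
The bound of 6 isn't tight here; checking systematically, no route of length 6 through 6 satisfies every constraint, so 7 is the minimum.

7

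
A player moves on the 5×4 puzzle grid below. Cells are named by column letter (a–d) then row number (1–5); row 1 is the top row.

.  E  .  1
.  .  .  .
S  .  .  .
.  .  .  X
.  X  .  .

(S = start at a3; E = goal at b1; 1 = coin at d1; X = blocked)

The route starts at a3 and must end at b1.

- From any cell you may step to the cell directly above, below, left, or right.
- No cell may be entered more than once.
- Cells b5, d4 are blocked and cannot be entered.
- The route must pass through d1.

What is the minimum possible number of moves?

7

Any route passes through d1 somewhere between a3 and b1. Summing Manhattan distances along the two legs (a3 → d1 → b1) gives a lower bound of 5 + 2 = 7 moves.
A route of 7 moves achieves this: a3 → a2 → b2 → c2 → d2 → d1 → c1 → b1.
Since 7 matches the lower bound, it is optimal.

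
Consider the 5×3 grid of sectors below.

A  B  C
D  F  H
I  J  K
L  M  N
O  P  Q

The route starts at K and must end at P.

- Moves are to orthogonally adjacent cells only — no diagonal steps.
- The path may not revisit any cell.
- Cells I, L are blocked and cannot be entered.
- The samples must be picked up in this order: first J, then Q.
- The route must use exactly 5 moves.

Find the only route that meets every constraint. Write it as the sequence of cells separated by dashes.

K - J - M - N - Q - P

The waypoints must appear in the order J, Q, with no cell reused.
Route from K: left 1 to J, down 1 to M, right 1 to N, down 1 to Q, left 1 to P — 5 moves in all.
Check: order respected (J at step 1, Q at step 4); 5 moves as required.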